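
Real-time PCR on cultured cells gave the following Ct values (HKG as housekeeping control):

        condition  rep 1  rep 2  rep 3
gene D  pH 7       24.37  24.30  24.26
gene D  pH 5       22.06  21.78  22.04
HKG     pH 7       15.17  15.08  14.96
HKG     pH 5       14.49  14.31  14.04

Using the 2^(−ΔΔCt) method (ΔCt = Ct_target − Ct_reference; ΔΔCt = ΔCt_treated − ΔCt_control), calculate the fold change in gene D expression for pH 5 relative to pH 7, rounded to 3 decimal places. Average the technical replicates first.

2.949

Mean Ct: gene D pH 7 24.310; gene D pH 5 21.960; HKG pH 7 15.070; HKG pH 5 14.280
ΔCt(pH 7) = 24.310 − 15.070 = 9.240
ΔCt(pH 5) = 21.960 − 14.280 = 7.680
ΔΔCt = 7.680 − 9.240 = -1.560
Fold change = 2^(−(-1.560)) = 2^1.560 = 2.9485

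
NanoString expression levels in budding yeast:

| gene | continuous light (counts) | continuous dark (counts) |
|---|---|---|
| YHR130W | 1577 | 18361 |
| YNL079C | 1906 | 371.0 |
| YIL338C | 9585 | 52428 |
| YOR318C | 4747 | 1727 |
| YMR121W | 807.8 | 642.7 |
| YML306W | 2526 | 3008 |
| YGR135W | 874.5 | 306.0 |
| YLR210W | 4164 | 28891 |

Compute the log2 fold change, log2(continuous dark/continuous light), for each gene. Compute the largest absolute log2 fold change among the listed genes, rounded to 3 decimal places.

log2(18361/1577) = 3.541  (YHR130W)
log2(371.0/1906) = -2.361  (YNL079C)
log2(52428/9585) = 2.451  (YIL338C)
log2(1727/4747) = -1.459  (YOR318C)
log2(642.7/807.8) = -0.330  (YMR121W)
log2(3008/2526) = 0.252  (YML306W)
log2(306.0/874.5) = -1.515  (YGR135W)
log2(28891/4164) = 2.795  (YLR210W)
The largest magnitude belongs to YHR130W.

3.541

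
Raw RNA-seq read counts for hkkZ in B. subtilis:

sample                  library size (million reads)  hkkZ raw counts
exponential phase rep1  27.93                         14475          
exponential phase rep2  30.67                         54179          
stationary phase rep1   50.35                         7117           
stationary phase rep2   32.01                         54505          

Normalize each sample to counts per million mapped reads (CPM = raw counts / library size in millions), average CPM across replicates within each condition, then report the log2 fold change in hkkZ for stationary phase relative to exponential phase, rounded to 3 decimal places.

CPM(exponential phase rep1) = 14475 / 27.93 = 518.2599
CPM(exponential phase rep2) = 54179 / 30.67 = 1766.5145
CPM(stationary phase rep1) = 7117 / 50.35 = 141.3505
CPM(stationary phase rep2) = 54505 / 32.01 = 1702.7491
mean CPM(exponential phase) = 1142.3872; mean CPM(stationary phase) = 922.0498
Fold change = 922.0498 / 1142.3872 = 0.80713
log2(0.80713) = -0.3091

-0.309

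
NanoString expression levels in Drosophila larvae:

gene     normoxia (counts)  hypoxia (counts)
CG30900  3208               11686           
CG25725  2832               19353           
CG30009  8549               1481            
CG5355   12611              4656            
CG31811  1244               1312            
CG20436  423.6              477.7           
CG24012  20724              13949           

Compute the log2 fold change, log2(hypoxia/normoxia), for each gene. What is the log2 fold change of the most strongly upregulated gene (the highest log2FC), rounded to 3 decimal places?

log2(11686/3208) = 1.865  (CG30900)
log2(19353/2832) = 2.773  (CG25725)
log2(1481/8549) = -2.529  (CG30009)
log2(4656/12611) = -1.438  (CG5355)
log2(1312/1244) = 0.077  (CG31811)
log2(477.7/423.6) = 0.173  (CG20436)
log2(13949/20724) = -0.571  (CG24012)
CG25725 is most strongly upregulated.

2.773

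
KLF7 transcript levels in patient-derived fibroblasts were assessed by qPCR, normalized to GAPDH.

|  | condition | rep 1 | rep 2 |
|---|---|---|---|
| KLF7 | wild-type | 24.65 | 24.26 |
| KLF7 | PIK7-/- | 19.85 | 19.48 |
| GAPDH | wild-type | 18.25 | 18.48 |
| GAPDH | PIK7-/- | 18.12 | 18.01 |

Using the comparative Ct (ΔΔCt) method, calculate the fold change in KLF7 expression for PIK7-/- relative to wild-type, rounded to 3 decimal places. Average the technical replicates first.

22.471

Mean Ct: KLF7 wild-type 24.455; KLF7 PIK7-/- 19.665; GAPDH wild-type 18.365; GAPDH PIK7-/- 18.065
ΔCt(wild-type) = 24.455 − 18.365 = 6.090
ΔCt(PIK7-/-) = 19.665 − 18.065 = 1.600
ΔΔCt = 1.600 − 6.090 = -4.490
Fold change = 2^(−(-4.490)) = 2^4.490 = 22.4711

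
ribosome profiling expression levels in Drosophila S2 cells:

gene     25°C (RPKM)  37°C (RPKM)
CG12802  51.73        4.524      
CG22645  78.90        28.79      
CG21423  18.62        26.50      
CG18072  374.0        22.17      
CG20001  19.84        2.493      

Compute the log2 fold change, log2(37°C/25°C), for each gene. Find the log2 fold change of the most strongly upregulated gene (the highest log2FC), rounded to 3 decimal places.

0.509

log2(4.524/51.73) = -3.515  (CG12802)
log2(28.79/78.90) = -1.454  (CG22645)
log2(26.50/18.62) = 0.509  (CG21423)
log2(22.17/374.0) = -4.076  (CG18072)
log2(2.493/19.84) = -2.992  (CG20001)
CG21423 is most strongly upregulated.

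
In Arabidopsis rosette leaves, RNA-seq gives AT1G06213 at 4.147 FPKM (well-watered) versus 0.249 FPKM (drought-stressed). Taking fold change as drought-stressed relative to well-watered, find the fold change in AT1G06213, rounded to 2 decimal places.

0.06

Fold change = 0.249 / 4.147 = 0.060
AT1G06213 is downregulated.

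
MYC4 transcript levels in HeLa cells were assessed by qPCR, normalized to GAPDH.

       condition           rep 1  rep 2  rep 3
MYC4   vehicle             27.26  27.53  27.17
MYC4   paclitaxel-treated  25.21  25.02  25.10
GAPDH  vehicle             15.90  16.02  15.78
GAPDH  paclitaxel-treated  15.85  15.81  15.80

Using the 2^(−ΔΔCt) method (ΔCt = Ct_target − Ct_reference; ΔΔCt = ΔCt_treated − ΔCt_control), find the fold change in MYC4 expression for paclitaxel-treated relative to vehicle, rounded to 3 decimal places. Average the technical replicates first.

4.377

Mean Ct: MYC4 vehicle 27.320; MYC4 paclitaxel-treated 25.110; GAPDH vehicle 15.900; GAPDH paclitaxel-treated 15.820
ΔCt(vehicle) = 27.320 − 15.900 = 11.420
ΔCt(paclitaxel-treated) = 25.110 − 15.820 = 9.290
ΔΔCt = 9.290 − 11.420 = -2.130
Fold change = 2^(−(-2.130)) = 2^2.130 = 4.3772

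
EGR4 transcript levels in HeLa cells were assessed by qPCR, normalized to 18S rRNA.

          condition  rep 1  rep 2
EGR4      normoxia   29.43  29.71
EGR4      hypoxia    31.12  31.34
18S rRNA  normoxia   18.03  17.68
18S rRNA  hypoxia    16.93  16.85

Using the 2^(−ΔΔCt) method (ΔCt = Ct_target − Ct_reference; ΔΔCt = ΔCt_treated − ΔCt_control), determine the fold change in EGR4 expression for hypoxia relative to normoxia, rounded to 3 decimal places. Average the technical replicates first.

0.162

Mean Ct: EGR4 normoxia 29.570; EGR4 hypoxia 31.230; 18S rRNA normoxia 17.855; 18S rRNA hypoxia 16.890
ΔCt(normoxia) = 29.570 − 17.855 = 11.715
ΔCt(hypoxia) = 31.230 − 16.890 = 14.340
ΔΔCt = 14.340 − 11.715 = 2.625
Fold change = 2^(−2.625) = 0.1621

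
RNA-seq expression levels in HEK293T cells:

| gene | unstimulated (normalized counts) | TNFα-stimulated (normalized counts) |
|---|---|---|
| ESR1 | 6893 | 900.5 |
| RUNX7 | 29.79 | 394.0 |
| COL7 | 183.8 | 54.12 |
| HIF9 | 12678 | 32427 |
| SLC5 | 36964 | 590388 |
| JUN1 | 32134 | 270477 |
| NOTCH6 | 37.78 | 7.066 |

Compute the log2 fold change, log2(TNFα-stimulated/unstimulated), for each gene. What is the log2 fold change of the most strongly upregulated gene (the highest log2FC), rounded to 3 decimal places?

log2(900.5/6893) = -2.936  (ESR1)
log2(394.0/29.79) = 3.725  (RUNX7)
log2(54.12/183.8) = -1.764  (COL7)
log2(32427/12678) = 1.355  (HIF9)
log2(590388/36964) = 3.997  (SLC5)
log2(270477/32134) = 3.073  (JUN1)
log2(7.066/37.78) = -2.419  (NOTCH6)
SLC5 is most strongly upregulated.

3.997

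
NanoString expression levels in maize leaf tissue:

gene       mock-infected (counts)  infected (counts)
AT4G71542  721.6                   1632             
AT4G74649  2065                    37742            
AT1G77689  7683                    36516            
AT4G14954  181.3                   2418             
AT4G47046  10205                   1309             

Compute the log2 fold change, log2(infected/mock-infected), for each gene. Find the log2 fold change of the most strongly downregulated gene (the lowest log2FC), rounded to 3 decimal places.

-2.963

log2(1632/721.6) = 1.177  (AT4G71542)
log2(37742/2065) = 4.192  (AT4G74649)
log2(36516/7683) = 2.249  (AT1G77689)
log2(2418/181.3) = 3.737  (AT4G14954)
log2(1309/10205) = -2.963  (AT4G47046)
AT4G47046 is most strongly downregulated.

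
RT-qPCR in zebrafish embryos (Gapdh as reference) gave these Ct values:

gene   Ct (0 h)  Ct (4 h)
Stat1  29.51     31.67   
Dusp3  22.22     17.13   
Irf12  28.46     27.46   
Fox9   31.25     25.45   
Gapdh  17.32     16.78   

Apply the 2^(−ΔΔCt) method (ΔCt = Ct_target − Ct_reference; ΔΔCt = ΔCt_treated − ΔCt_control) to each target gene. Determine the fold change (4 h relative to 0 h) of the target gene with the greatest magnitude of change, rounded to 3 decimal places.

38.319

Stat1: ΔΔCt = (31.67−16.78) − (29.51−17.32) = 14.89 − 12.19 = 2.70; fold change = 2^-2.70 = 0.154
Dusp3: ΔΔCt = (17.13−16.78) − (22.22−17.32) = 0.35 − 4.90 = -4.55; fold change = 2^4.55 = 23.425
Irf12: ΔΔCt = (27.46−16.78) − (28.46−17.32) = 10.68 − 11.14 = -0.46; fold change = 2^0.46 = 1.376
Fox9: ΔΔCt = (25.45−16.78) − (31.25−17.32) = 8.67 − 13.93 = -5.26; fold change = 2^5.26 = 38.319
Fox9 has the largest |ΔΔCt| = 5.26.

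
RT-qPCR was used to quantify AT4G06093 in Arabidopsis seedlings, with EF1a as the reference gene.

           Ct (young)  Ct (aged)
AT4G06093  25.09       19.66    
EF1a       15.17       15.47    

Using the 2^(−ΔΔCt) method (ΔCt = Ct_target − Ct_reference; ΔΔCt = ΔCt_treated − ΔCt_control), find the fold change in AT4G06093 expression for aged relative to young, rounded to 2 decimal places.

53.08

ΔCt(young) = 25.090 − 15.170 = 9.920
ΔCt(aged) = 19.660 − 15.470 = 4.190
ΔΔCt = 4.190 − 9.920 = -5.730
Fold change = 2^(−(-5.730)) = 2^5.730 = 53.076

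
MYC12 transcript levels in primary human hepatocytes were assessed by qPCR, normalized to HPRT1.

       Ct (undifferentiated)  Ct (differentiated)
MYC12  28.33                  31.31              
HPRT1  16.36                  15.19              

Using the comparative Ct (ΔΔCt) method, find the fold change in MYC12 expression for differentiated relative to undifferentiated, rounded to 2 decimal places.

0.06

ΔCt(undifferentiated) = 28.330 − 16.360 = 11.970
ΔCt(differentiated) = 31.310 − 15.190 = 16.120
ΔΔCt = 16.120 − 11.970 = 4.150
Fold change = 2^(−4.150) = 0.056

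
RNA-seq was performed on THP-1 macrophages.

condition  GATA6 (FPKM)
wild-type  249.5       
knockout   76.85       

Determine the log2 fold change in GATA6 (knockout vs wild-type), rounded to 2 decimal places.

Fold change = 76.85 / 249.5 = 0.3080
log2(0.3080) = -1.699

-1.70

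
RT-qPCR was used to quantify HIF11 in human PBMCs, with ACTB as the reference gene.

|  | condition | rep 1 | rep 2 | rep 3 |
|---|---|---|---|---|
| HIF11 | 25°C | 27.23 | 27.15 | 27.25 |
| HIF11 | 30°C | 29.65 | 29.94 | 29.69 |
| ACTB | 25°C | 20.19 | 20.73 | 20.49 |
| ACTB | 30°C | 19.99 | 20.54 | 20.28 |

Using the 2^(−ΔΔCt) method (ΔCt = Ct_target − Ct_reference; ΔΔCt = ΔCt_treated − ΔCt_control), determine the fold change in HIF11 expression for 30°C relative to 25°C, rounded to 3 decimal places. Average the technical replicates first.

0.149

Mean Ct: HIF11 25°C 27.210; HIF11 30°C 29.760; ACTB 25°C 20.470; ACTB 30°C 20.270
ΔCt(25°C) = 27.210 − 20.470 = 6.740
ΔCt(30°C) = 29.760 − 20.270 = 9.490
ΔΔCt = 9.490 − 6.740 = 2.750
Fold change = 2^(−2.750) = 0.1487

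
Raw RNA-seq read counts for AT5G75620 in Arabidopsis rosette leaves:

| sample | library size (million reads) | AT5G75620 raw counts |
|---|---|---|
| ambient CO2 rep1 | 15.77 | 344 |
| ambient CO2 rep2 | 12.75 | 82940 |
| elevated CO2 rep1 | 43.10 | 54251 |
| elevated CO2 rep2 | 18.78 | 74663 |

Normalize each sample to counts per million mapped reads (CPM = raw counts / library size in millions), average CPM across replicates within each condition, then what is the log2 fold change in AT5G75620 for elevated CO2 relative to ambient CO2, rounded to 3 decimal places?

-0.318

CPM(ambient CO2 rep1) = 344 / 15.77 = 21.8136
CPM(ambient CO2 rep2) = 82940 / 12.75 = 6505.0980
CPM(elevated CO2 rep1) = 54251 / 43.10 = 1258.7239
CPM(elevated CO2 rep2) = 74663 / 18.78 = 3975.6656
mean CPM(ambient CO2) = 3263.4558; mean CPM(elevated CO2) = 2617.1947
Fold change = 2617.1947 / 3263.4558 = 0.80197
log2(0.80197) = -0.3184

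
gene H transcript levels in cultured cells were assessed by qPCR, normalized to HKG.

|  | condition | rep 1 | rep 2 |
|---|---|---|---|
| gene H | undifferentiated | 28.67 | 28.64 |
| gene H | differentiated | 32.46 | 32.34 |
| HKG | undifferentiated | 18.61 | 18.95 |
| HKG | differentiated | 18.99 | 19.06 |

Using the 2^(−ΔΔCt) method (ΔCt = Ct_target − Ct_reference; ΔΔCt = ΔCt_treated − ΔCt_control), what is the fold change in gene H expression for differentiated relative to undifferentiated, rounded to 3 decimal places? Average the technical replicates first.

0.088

Mean Ct: gene H undifferentiated 28.655; gene H differentiated 32.400; HKG undifferentiated 18.780; HKG differentiated 19.025
ΔCt(undifferentiated) = 28.655 − 18.780 = 9.875
ΔCt(differentiated) = 32.400 − 19.025 = 13.375
ΔΔCt = 13.375 − 9.875 = 3.500
Fold change = 2^(−3.500) = 0.0884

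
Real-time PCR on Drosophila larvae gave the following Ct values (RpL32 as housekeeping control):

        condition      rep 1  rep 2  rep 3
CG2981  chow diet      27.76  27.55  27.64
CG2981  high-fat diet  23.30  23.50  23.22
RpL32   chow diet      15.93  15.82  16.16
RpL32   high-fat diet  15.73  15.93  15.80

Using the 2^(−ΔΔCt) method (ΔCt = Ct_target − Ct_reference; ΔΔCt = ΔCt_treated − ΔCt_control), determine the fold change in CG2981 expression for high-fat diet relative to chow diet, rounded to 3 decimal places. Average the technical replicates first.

Mean Ct: CG2981 chow diet 27.650; CG2981 high-fat diet 23.340; RpL32 chow diet 15.970; RpL32 high-fat diet 15.820
ΔCt(chow diet) = 27.650 − 15.970 = 11.680
ΔCt(high-fat diet) = 23.340 − 15.820 = 7.520
ΔΔCt = 7.520 − 11.680 = -4.160
Fold change = 2^(−(-4.160)) = 2^4.160 = 17.8766

17.877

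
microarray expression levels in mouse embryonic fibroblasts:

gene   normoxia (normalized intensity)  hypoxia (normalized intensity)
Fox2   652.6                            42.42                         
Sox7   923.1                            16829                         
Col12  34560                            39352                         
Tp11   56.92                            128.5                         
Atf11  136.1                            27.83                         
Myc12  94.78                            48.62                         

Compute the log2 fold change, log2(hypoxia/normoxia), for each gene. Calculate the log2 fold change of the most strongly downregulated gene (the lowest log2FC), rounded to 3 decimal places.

-3.943

log2(42.42/652.6) = -3.943  (Fox2)
log2(16829/923.1) = 4.188  (Sox7)
log2(39352/34560) = 0.187  (Col12)
log2(128.5/56.92) = 1.175  (Tp11)
log2(27.83/136.1) = -2.290  (Atf11)
log2(48.62/94.78) = -0.963  (Myc12)
Fox2 is most strongly downregulated.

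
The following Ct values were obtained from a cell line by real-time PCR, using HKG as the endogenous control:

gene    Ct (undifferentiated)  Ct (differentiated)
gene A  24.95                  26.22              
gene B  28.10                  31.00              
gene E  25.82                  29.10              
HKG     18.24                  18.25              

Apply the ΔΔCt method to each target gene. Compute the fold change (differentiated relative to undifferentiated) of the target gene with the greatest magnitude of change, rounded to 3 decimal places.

0.104

gene A: ΔΔCt = (26.22−18.25) − (24.95−18.24) = 7.97 − 6.71 = 1.26; fold change = 2^-1.26 = 0.418
gene B: ΔΔCt = (31.00−18.25) − (28.10−18.24) = 12.75 − 9.86 = 2.89; fold change = 2^-2.89 = 0.135
gene E: ΔΔCt = (29.10−18.25) − (25.82−18.24) = 10.85 − 7.58 = 3.27; fold change = 2^-3.27 = 0.104
gene E has the largest |ΔΔCt| = 3.27.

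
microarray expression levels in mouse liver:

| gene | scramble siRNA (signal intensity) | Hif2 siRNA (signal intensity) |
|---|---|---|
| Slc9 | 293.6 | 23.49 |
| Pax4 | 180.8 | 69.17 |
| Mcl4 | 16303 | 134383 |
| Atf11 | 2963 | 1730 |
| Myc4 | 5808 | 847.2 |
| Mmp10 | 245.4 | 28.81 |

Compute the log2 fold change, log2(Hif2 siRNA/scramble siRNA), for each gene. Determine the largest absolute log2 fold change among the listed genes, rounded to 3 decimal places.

3.644

log2(23.49/293.6) = -3.644  (Slc9)
log2(69.17/180.8) = -1.386  (Pax4)
log2(134383/16303) = 3.043  (Mcl4)
log2(1730/2963) = -0.776  (Atf11)
log2(847.2/5808) = -2.777  (Myc4)
log2(28.81/245.4) = -3.090  (Mmp10)
The largest magnitude belongs to Slc9.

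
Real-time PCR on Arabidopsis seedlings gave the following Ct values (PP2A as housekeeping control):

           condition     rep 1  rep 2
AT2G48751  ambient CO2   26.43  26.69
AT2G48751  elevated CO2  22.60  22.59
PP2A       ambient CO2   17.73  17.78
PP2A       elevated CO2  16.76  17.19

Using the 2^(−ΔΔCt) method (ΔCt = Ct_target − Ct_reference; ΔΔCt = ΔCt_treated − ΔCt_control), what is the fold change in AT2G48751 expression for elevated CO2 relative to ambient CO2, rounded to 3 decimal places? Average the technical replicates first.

9.095

Mean Ct: AT2G48751 ambient CO2 26.560; AT2G48751 elevated CO2 22.595; PP2A ambient CO2 17.755; PP2A elevated CO2 16.975
ΔCt(ambient CO2) = 26.560 − 17.755 = 8.805
ΔCt(elevated CO2) = 22.595 − 16.975 = 5.620
ΔΔCt = 5.620 − 8.805 = -3.185
Fold change = 2^(−(-3.185)) = 2^3.185 = 9.0945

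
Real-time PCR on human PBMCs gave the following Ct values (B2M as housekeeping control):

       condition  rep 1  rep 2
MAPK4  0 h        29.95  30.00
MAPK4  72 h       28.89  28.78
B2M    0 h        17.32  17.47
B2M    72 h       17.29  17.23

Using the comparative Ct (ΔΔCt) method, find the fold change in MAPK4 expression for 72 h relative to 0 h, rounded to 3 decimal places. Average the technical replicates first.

Mean Ct: MAPK4 0 h 29.975; MAPK4 72 h 28.835; B2M 0 h 17.395; B2M 72 h 17.260
ΔCt(0 h) = 29.975 − 17.395 = 12.580
ΔCt(72 h) = 28.835 − 17.260 = 11.575
ΔΔCt = 11.575 − 12.580 = -1.005
Fold change = 2^(−(-1.005)) = 2^1.005 = 2.0069

2.007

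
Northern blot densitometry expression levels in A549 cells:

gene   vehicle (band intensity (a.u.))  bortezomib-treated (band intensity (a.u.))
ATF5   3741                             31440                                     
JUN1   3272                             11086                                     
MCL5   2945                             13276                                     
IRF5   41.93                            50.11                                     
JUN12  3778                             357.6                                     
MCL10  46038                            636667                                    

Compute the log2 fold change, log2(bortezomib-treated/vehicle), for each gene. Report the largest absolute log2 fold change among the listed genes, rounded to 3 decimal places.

log2(31440/3741) = 3.071  (ATF5)
log2(11086/3272) = 1.760  (JUN1)
log2(13276/2945) = 2.172  (MCL5)
log2(50.11/41.93) = 0.257  (IRF5)
log2(357.6/3778) = -3.401  (JUN12)
log2(636667/46038) = 3.790  (MCL10)
The largest magnitude belongs to MCL10.

3.790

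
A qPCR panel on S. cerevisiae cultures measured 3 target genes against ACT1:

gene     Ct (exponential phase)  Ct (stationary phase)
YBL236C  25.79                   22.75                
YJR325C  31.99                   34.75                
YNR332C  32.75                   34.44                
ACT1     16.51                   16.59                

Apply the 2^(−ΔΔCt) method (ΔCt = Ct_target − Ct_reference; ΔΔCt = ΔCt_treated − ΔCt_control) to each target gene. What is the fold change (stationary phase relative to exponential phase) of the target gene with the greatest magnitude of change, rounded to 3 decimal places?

YBL236C: ΔΔCt = (22.75−16.59) − (25.79−16.51) = 6.16 − 9.28 = -3.12; fold change = 2^3.12 = 8.694
YJR325C: ΔΔCt = (34.75−16.59) − (31.99−16.51) = 18.16 − 15.48 = 2.68; fold change = 2^-2.68 = 0.156
YNR332C: ΔΔCt = (34.44−16.59) − (32.75−16.51) = 17.85 − 16.24 = 1.61; fold change = 2^-1.61 = 0.328
YBL236C has the largest |ΔΔCt| = 3.12.

8.694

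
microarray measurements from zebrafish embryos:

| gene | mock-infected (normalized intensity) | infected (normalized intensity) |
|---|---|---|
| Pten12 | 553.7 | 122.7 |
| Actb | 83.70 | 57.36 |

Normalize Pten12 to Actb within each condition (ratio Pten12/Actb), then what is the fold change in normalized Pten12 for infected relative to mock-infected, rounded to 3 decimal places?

Pten12/Actb (mock-infected) = 553.7 / 83.70 = 6.6153
Pten12/Actb (infected) = 122.7 / 57.36 = 2.1391
Fold change = 2.1391 / 6.6153 = 0.3234

0.323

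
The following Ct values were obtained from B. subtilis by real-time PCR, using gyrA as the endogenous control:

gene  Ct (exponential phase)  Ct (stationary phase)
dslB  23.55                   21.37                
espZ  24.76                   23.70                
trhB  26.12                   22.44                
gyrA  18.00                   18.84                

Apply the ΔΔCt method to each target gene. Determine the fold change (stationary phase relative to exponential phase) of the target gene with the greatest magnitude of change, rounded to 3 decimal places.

22.943

dslB: ΔΔCt = (21.37−18.84) − (23.55−18.00) = 2.53 − 5.55 = -3.02; fold change = 2^3.02 = 8.112
espZ: ΔΔCt = (23.70−18.84) − (24.76−18.00) = 4.86 − 6.76 = -1.90; fold change = 2^1.90 = 3.732
trhB: ΔΔCt = (22.44−18.84) − (26.12−18.00) = 3.60 − 8.12 = -4.52; fold change = 2^4.52 = 22.943
trhB has the largest |ΔΔCt| = 4.52.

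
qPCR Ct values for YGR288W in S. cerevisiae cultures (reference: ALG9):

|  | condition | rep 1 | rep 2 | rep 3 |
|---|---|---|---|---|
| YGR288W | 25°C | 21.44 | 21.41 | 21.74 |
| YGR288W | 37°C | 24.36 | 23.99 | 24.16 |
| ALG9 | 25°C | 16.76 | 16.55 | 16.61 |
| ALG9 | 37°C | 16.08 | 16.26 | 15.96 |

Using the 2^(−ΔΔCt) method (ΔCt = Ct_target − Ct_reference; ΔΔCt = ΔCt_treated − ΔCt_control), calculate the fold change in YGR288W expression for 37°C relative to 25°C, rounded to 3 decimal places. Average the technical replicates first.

Mean Ct: YGR288W 25°C 21.530; YGR288W 37°C 24.170; ALG9 25°C 16.640; ALG9 37°C 16.100
ΔCt(25°C) = 21.530 − 16.640 = 4.890
ΔCt(37°C) = 24.170 − 16.100 = 8.070
ΔΔCt = 8.070 − 4.890 = 3.180
Fold change = 2^(−3.180) = 0.1103

0.110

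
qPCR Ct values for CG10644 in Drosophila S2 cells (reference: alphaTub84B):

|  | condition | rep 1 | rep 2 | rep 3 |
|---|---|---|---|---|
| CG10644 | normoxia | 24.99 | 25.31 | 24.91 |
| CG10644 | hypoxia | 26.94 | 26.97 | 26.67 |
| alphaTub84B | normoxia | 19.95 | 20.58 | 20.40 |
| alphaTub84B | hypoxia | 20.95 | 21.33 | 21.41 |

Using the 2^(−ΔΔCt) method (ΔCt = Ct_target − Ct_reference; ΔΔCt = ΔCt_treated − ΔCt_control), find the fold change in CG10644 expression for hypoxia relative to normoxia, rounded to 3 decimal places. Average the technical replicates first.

0.547

Mean Ct: CG10644 normoxia 25.070; CG10644 hypoxia 26.860; alphaTub84B normoxia 20.310; alphaTub84B hypoxia 21.230
ΔCt(normoxia) = 25.070 − 20.310 = 4.760
ΔCt(hypoxia) = 26.860 − 21.230 = 5.630
ΔΔCt = 5.630 − 4.760 = 0.870
Fold change = 2^(−0.870) = 0.5471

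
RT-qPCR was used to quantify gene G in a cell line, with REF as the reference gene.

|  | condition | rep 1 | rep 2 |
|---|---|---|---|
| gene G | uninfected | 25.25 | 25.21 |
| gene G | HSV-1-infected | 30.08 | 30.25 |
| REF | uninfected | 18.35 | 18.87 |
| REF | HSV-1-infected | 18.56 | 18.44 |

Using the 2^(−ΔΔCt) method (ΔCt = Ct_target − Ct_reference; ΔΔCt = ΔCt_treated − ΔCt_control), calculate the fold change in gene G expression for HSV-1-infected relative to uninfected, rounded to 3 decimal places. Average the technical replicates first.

Mean Ct: gene G uninfected 25.230; gene G HSV-1-infected 30.165; REF uninfected 18.610; REF HSV-1-infected 18.500
ΔCt(uninfected) = 25.230 − 18.610 = 6.620
ΔCt(HSV-1-infected) = 30.165 − 18.500 = 11.665
ΔΔCt = 11.665 − 6.620 = 5.045
Fold change = 2^(−5.045) = 0.0303

0.030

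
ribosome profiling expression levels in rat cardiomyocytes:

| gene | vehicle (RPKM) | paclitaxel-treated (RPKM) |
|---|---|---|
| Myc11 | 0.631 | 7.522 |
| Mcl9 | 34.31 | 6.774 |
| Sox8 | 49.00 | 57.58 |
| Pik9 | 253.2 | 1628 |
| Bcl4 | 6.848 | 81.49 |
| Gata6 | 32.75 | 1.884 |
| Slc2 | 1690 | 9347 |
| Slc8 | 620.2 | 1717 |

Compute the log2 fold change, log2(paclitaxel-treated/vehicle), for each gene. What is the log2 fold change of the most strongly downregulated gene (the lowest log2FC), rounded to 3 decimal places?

log2(7.522/0.631) = 3.575  (Myc11)
log2(6.774/34.31) = -2.341  (Mcl9)
log2(57.58/49.00) = 0.233  (Sox8)
log2(1628/253.2) = 2.685  (Pik9)
log2(81.49/6.848) = 3.573  (Bcl4)
log2(1.884/32.75) = -4.120  (Gata6)
log2(9347/1690) = 2.467  (Slc2)
log2(1717/620.2) = 1.469  (Slc8)
Gata6 is most strongly downregulated.

-4.120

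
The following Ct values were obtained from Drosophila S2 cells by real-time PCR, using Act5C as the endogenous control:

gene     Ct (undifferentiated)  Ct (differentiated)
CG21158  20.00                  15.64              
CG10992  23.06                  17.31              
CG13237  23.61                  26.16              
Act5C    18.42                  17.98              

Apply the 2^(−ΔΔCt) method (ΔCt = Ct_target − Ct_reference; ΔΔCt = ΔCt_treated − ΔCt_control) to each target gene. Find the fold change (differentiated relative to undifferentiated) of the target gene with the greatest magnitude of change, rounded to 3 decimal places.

39.671

CG21158: ΔΔCt = (15.64−17.98) − (20.00−18.42) = -2.34 − 1.58 = -3.92; fold change = 2^3.92 = 15.137
CG10992: ΔΔCt = (17.31−17.98) − (23.06−18.42) = -0.67 − 4.64 = -5.31; fold change = 2^5.31 = 39.671
CG13237: ΔΔCt = (26.16−17.98) − (23.61−18.42) = 8.18 − 5.19 = 2.99; fold change = 2^-2.99 = 0.126
CG10992 has the largest |ΔΔCt| = 5.31.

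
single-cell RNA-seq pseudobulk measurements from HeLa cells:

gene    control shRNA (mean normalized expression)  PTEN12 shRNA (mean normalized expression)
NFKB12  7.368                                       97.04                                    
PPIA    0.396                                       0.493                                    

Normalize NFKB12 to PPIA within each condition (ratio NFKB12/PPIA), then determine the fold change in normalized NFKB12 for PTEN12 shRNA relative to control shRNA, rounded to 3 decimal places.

10.579

NFKB12/PPIA (control shRNA) = 7.368 / 0.396 = 18.606
NFKB12/PPIA (PTEN12 shRNA) = 97.04 / 0.493 = 196.84
Fold change = 196.84 / 18.606 = 10.5791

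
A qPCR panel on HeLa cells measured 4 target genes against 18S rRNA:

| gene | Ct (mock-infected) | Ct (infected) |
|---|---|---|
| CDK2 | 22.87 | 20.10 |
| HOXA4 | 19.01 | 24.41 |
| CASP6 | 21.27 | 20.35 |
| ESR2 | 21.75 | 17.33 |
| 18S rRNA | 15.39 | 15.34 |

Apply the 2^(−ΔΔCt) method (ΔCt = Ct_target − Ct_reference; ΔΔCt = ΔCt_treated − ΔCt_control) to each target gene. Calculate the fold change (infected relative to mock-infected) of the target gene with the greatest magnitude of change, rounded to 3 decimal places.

CDK2: ΔΔCt = (20.10−15.34) − (22.87−15.39) = 4.76 − 7.48 = -2.72; fold change = 2^2.72 = 6.589
HOXA4: ΔΔCt = (24.41−15.34) − (19.01−15.39) = 9.07 − 3.62 = 5.45; fold change = 2^-5.45 = 0.023
CASP6: ΔΔCt = (20.35−15.34) − (21.27−15.39) = 5.01 − 5.88 = -0.87; fold change = 2^0.87 = 1.828
ESR2: ΔΔCt = (17.33−15.34) − (21.75−15.39) = 1.99 − 6.36 = -4.37; fold change = 2^4.37 = 20.678
HOXA4 has the largest |ΔΔCt| = 5.45.

0.023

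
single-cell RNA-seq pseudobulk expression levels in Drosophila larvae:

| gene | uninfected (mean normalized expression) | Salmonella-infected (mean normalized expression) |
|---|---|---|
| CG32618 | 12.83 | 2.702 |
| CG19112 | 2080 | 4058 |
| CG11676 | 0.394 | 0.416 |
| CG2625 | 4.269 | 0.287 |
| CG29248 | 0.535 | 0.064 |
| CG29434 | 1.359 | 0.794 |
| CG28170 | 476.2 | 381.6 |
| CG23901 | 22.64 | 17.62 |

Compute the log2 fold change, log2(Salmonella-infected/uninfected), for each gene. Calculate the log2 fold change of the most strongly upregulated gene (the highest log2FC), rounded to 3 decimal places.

log2(2.702/12.83) = -2.247  (CG32618)
log2(4058/2080) = 0.964  (CG19112)
log2(0.416/0.394) = 0.078  (CG11676)
log2(0.287/4.269) = -3.895  (CG2625)
log2(0.064/0.535) = -3.063  (CG29248)
log2(0.794/1.359) = -0.775  (CG29434)
log2(381.6/476.2) = -0.320  (CG28170)
log2(17.62/22.64) = -0.362  (CG23901)
CG19112 is most strongly upregulated.

0.964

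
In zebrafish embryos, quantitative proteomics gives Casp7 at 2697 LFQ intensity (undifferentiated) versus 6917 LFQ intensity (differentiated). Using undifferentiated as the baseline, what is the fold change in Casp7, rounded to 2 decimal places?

Fold change = 6917 / 2697 = 2.565
Casp7 is upregulated.

2.56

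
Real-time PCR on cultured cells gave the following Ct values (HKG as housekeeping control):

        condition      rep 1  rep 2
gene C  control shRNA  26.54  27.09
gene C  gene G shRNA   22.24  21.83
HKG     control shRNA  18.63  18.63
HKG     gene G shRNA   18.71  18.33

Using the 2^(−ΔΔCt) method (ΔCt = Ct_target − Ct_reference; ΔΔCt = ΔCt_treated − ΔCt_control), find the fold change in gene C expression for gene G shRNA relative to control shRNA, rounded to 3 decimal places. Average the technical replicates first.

Mean Ct: gene C control shRNA 26.815; gene C gene G shRNA 22.035; HKG control shRNA 18.630; HKG gene G shRNA 18.520
ΔCt(control shRNA) = 26.815 − 18.630 = 8.185
ΔCt(gene G shRNA) = 22.035 − 18.520 = 3.515
ΔΔCt = 3.515 − 8.185 = -4.670
Fold change = 2^(−(-4.670)) = 2^4.670 = 25.4572

25.457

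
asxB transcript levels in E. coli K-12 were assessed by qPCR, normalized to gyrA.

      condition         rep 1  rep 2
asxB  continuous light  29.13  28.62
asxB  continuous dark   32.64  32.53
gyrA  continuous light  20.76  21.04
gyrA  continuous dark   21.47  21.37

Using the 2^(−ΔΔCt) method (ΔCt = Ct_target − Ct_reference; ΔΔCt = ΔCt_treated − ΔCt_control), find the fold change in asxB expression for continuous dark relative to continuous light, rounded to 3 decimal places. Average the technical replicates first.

0.110

Mean Ct: asxB continuous light 28.875; asxB continuous dark 32.585; gyrA continuous light 20.900; gyrA continuous dark 21.420
ΔCt(continuous light) = 28.875 − 20.900 = 7.975
ΔCt(continuous dark) = 32.585 − 21.420 = 11.165
ΔΔCt = 11.165 − 7.975 = 3.190
Fold change = 2^(−3.190) = 0.1096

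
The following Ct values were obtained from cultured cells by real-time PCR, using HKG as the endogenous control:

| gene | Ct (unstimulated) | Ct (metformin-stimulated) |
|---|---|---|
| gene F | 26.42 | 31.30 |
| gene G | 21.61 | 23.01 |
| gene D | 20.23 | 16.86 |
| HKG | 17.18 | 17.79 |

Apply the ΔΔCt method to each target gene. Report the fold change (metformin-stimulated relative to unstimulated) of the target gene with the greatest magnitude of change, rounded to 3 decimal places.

gene F: ΔΔCt = (31.30−17.79) − (26.42−17.18) = 13.51 − 9.24 = 4.27; fold change = 2^-4.27 = 0.052
gene G: ΔΔCt = (23.01−17.79) − (21.61−17.18) = 5.22 − 4.43 = 0.79; fold change = 2^-0.79 = 0.578
gene D: ΔΔCt = (16.86−17.79) − (20.23−17.18) = -0.93 − 3.05 = -3.98; fold change = 2^3.98 = 15.780
gene F has the largest |ΔΔCt| = 4.27.

0.052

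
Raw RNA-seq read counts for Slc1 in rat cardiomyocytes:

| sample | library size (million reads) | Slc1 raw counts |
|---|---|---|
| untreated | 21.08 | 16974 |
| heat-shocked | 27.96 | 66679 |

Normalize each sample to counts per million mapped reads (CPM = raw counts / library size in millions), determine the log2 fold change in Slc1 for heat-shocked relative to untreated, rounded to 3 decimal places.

CPM(untreated) = 16974 / 21.08 = 805.2182
CPM(heat-shocked) = 66679 / 27.96 = 2384.7997
Fold change = 2384.7997 / 805.2182 = 2.96168
log2(2.96168) = 1.5664

1.566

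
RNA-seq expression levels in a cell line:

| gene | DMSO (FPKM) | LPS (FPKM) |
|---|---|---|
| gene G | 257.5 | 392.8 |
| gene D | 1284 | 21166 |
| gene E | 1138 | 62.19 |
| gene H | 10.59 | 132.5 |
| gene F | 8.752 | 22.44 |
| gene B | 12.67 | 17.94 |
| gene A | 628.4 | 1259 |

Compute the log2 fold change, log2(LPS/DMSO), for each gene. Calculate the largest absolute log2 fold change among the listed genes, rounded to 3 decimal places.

log2(392.8/257.5) = 0.609  (gene G)
log2(21166/1284) = 4.043  (gene D)
log2(62.19/1138) = -4.194  (gene E)
log2(132.5/10.59) = 3.645  (gene H)
log2(22.44/8.752) = 1.358  (gene F)
log2(17.94/12.67) = 0.502  (gene B)
log2(1259/628.4) = 1.003  (gene A)
The largest magnitude belongs to gene E.

4.194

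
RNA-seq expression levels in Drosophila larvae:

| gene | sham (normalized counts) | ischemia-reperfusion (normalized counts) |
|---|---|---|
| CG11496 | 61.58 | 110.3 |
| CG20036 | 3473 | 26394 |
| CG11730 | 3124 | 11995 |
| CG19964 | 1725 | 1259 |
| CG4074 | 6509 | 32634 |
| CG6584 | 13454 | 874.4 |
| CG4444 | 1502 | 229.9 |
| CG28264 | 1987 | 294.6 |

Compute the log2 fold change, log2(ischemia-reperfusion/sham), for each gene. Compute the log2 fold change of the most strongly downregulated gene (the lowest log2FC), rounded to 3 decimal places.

log2(110.3/61.58) = 0.841  (CG11496)
log2(26394/3473) = 2.926  (CG20036)
log2(11995/3124) = 1.941  (CG11730)
log2(1259/1725) = -0.454  (CG19964)
log2(32634/6509) = 2.326  (CG4074)
log2(874.4/13454) = -3.944  (CG6584)
log2(229.9/1502) = -2.708  (CG4444)
log2(294.6/1987) = -2.754  (CG28264)
CG6584 is most strongly downregulated.

-3.944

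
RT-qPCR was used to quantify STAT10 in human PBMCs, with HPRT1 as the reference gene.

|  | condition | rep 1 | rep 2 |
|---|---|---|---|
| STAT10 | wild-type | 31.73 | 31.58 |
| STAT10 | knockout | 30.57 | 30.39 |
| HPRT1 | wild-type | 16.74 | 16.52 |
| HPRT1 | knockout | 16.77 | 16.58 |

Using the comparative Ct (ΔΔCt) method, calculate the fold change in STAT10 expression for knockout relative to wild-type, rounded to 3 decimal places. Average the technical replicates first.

2.329

Mean Ct: STAT10 wild-type 31.655; STAT10 knockout 30.480; HPRT1 wild-type 16.630; HPRT1 knockout 16.675
ΔCt(wild-type) = 31.655 − 16.630 = 15.025
ΔCt(knockout) = 30.480 − 16.675 = 13.805
ΔΔCt = 13.805 − 15.025 = -1.220
Fold change = 2^(−(-1.220)) = 2^1.220 = 2.3295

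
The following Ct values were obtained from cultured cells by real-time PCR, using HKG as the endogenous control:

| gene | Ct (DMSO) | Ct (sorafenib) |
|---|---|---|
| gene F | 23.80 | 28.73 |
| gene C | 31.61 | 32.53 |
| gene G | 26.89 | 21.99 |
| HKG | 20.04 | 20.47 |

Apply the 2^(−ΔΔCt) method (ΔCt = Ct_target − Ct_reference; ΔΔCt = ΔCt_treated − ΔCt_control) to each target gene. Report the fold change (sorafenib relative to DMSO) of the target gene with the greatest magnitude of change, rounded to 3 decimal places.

gene F: ΔΔCt = (28.73−20.47) − (23.80−20.04) = 8.26 − 3.76 = 4.50; fold change = 2^-4.50 = 0.044
gene C: ΔΔCt = (32.53−20.47) − (31.61−20.04) = 12.06 − 11.57 = 0.49; fold change = 2^-0.49 = 0.712
gene G: ΔΔCt = (21.99−20.47) − (26.89−20.04) = 1.52 − 6.85 = -5.33; fold change = 2^5.33 = 40.224
gene G has the largest |ΔΔCt| = 5.33.

40.224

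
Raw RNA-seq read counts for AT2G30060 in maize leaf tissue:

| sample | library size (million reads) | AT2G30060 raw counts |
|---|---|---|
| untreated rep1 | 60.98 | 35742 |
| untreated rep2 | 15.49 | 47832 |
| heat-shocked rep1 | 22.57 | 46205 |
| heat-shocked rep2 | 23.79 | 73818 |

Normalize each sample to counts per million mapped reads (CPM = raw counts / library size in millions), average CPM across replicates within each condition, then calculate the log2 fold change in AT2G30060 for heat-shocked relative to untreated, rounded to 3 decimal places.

0.487

CPM(untreated rep1) = 35742 / 60.98 = 586.1266
CPM(untreated rep2) = 47832 / 15.49 = 3087.9277
CPM(heat-shocked rep1) = 46205 / 22.57 = 2047.1865
CPM(heat-shocked rep2) = 73818 / 23.79 = 3102.9004
mean CPM(untreated) = 1837.0271; mean CPM(heat-shocked) = 2575.0435
Fold change = 2575.0435 / 1837.0271 = 1.40174
log2(1.40174) = 0.4872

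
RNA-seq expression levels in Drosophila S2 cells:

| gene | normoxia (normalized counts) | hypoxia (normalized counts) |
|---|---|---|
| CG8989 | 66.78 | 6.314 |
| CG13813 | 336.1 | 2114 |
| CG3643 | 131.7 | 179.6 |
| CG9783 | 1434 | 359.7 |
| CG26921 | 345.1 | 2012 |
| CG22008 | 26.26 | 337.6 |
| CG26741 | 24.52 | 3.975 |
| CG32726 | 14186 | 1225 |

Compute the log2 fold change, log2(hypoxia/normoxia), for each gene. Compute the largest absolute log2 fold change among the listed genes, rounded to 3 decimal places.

log2(6.314/66.78) = -3.403  (CG8989)
log2(2114/336.1) = 2.653  (CG13813)
log2(179.6/131.7) = 0.448  (CG3643)
log2(359.7/1434) = -1.995  (CG9783)
log2(2012/345.1) = 2.544  (CG26921)
log2(337.6/26.26) = 3.684  (CG22008)
log2(3.975/24.52) = -2.625  (CG26741)
log2(1225/14186) = -3.534  (CG32726)
The largest magnitude belongs to CG22008.

3.684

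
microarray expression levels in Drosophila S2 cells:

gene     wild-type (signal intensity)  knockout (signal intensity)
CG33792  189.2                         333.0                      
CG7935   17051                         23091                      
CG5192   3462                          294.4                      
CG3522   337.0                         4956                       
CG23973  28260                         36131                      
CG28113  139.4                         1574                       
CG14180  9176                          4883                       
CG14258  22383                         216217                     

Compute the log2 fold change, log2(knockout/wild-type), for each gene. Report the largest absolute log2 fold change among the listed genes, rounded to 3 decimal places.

3.878

log2(333.0/189.2) = 0.816  (CG33792)
log2(23091/17051) = 0.437  (CG7935)
log2(294.4/3462) = -3.556  (CG5192)
log2(4956/337.0) = 3.878  (CG3522)
log2(36131/28260) = 0.354  (CG23973)
log2(1574/139.4) = 3.497  (CG28113)
log2(4883/9176) = -0.910  (CG14180)
log2(216217/22383) = 3.272  (CG14258)
The largest magnitude belongs to CG3522.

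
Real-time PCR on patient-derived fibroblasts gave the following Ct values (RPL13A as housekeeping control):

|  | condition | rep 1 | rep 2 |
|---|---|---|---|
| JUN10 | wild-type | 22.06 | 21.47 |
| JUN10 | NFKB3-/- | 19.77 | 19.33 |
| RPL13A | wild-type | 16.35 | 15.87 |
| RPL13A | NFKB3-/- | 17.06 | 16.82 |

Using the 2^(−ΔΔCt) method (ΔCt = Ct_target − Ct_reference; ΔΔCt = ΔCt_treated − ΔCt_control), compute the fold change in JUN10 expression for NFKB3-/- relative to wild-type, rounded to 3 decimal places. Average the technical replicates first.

8.253

Mean Ct: JUN10 wild-type 21.765; JUN10 NFKB3-/- 19.550; RPL13A wild-type 16.110; RPL13A NFKB3-/- 16.940
ΔCt(wild-type) = 21.765 − 16.110 = 5.655
ΔCt(NFKB3-/-) = 19.550 − 16.940 = 2.610
ΔΔCt = 2.610 − 5.655 = -3.045
Fold change = 2^(−(-3.045)) = 2^3.045 = 8.2535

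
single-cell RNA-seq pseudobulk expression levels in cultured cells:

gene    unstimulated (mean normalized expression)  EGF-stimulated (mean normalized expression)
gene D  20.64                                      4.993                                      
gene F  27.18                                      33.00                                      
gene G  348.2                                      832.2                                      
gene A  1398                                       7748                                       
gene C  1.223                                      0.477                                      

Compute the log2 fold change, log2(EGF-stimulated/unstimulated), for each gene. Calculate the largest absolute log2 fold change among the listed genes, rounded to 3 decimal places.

2.470

log2(4.993/20.64) = -2.047  (gene D)
log2(33.00/27.18) = 0.280  (gene F)
log2(832.2/348.2) = 1.257  (gene G)
log2(7748/1398) = 2.470  (gene A)
log2(0.477/1.223) = -1.358  (gene C)
The largest magnitude belongs to gene A.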